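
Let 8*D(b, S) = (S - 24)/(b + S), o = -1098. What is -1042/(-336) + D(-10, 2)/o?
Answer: 762667/245952 ≈ 3.1009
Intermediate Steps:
D(b, S) = (-24 + S)/(8*(S + b)) (D(b, S) = ((S - 24)/(b + S))/8 = ((-24 + S)/(S + b))/8 = (-24 + S)/(8*(S + b)))
-1042/(-336) + D(-10, 2)/o = -1042/(-336) + ((-3 + (1/8)*2)/(2 - 10))/(-1098) = -1042*(-1/336) + ((-3 + 1/4)/(-8))*(-1/1098) = 521/168 - 1/8*(-11/4)*(-1/1098) = 521/168 + (11/32)*(-1/1098) = 521/168 - 11/35136 = 762667/245952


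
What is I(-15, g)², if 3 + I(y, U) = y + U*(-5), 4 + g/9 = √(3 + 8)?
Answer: 48519 - 14580*√11 ≈ 162.61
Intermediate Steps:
g = -36 + 9*√11 (g = -36 + 9*√(3 + 8) = -36 + 9*√11 ≈ -6.1504)
I(y, U) = -3 + y - 5*U (I(y, U) = -3 + (y + U*(-5)) = -3 + (y - 5*U) = -3 + y - 5*U)
I(-15, g)² = (-3 - 15 - 5*(-36 + 9*√11))² = (-3 - 15 + (180 - 45*√11))² = (162 - 45*√11)²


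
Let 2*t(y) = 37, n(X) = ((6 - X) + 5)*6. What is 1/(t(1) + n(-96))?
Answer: 2/1321 ≈ 0.0015140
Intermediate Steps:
n(X) = 66 - 6*X (n(X) = (11 - X)*6 = 66 - 6*X)
t(y) = 37/2 (t(y) = (½)*37 = 37/2)
1/(t(1) + n(-96)) = 1/(37/2 + (66 - 6*(-96))) = 1/(37/2 + (66 + 576)) = 1/(37/2 + 642) = 1/(1321/2) = 2/1321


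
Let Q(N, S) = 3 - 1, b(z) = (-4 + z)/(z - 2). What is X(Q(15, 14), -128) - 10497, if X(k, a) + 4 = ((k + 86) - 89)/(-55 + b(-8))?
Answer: -2824764/269 ≈ -10501.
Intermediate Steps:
b(z) = (-4 + z)/(-2 + z)
Q(N, S) = 2
X(k, a) = -1061/269 - 5*k/269 (X(k, a) = -4 + ((k + 86) - 89)/(-55 + (-4 - 8)/(-2 - 8)) = -4 + ((86 + k) - 89)/(-55 - 12/(-10)) = -4 + (-3 + k)/(-55 - 1/10*(-12)) = -4 + (-3 + k)/(-55 + 6/5) = -4 + (-3 + k)/(-269/5) = -4 + (-3 + k)*(-5/269) = -4 + (15/269 - 5*k/269) = -1061/269 - 5*k/269)
X(Q(15, 14), -128) - 10497 = (-1061/269 - 5/269*2) - 10497 = (-1061/269 - 10/269) - 10497 = -1071/269 - 10497 = -2824764/269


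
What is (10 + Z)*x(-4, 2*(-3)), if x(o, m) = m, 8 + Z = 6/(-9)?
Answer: -8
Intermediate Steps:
Z = -26/3 (Z = -8 + 6/(-9) = -8 + 6*(-1/9) = -8 - 2/3 = -26/3 ≈ -8.6667)
(10 + Z)*x(-4, 2*(-3)) = (10 - 26/3)*(2*(-3)) = (4/3)*(-6) = -8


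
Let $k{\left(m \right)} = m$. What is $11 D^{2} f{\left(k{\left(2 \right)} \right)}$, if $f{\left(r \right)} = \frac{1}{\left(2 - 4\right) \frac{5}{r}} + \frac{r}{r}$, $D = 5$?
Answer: $220$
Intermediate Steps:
$f{\left(r \right)} = 1 - \frac{r}{10}$ ($f{\left(r \right)} = \frac{\frac{1}{5} r}{-2} + 1 = - \frac{\frac{1}{5} r}{2} + 1 = - \frac{r}{10} + 1 = 1 - \frac{r}{10}$)
$11 D^{2} f{\left(k{\left(2 \right)} \right)} = 11 \cdot 5^{2} \left(1 - \frac{1}{5}\right) = 11 \cdot 25 \left(1 - \frac{1}{5}\right) = 275 \cdot \frac{4}{5} = 220$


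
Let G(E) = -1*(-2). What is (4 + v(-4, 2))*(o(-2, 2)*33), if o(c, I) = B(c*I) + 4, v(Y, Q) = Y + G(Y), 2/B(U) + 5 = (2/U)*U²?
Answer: 3300/13 ≈ 253.85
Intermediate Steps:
G(E) = 2
B(U) = 2/(-5 + 2*U) (B(U) = 2/(-5 + (2/U)*U²) = 2/(-5 + 2*U))
v(Y, Q) = 2 + Y (v(Y, Q) = Y + 2 = 2 + Y)
o(c, I) = 4 + 2/(-5 + 2*I*c) (o(c, I) = 2/(-5 + 2*(c*I)) + 4 = 2/(-5 + 2*(I*c)) + 4 = 2/(-5 + 2*I*c) + 4 = 4 + 2/(-5 + 2*I*c))
(4 + v(-4, 2))*(o(-2, 2)*33) = (4 + (2 - 4))*((2*(-9 + 4*2*(-2))/(-5 + 2*2*(-2)))*33) = (4 - 2)*((2*(-9 - 16)/(-5 - 8))*33) = 2*((2*(-25)/(-13))*33) = 2*((2*(-1/13)*(-25))*33) = 2*((50/13)*33) = 2*(1650/13) = 3300/13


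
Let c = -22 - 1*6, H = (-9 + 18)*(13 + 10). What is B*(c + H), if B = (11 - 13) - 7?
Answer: -1611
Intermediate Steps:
H = 207 (H = 9*23 = 207)
c = -28 (c = -22 - 6 = -28)
B = -9 (B = -2 - 7 = -9)
B*(c + H) = -9*(-28 + 207) = -9*179 = -1611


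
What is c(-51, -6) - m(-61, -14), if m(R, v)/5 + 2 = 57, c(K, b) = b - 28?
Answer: -309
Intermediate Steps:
c(K, b) = -28 + b
m(R, v) = 275 (m(R, v) = -10 + 5*57 = -10 + 285 = 275)
c(-51, -6) - m(-61, -14) = (-28 - 6) - 1*275 = -34 - 275 = -309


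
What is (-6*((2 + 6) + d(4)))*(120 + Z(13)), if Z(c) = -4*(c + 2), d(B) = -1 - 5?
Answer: -720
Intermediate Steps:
d(B) = -6
Z(c) = -8 - 4*c (Z(c) = -4*(2 + c) = -8 - 4*c)
(-6*((2 + 6) + d(4)))*(120 + Z(13)) = (-6*((2 + 6) - 6))*(120 + (-8 - 4*13)) = (-6*(8 - 6))*(120 + (-8 - 52)) = (-6*2)*(120 - 60) = -12*60 = -720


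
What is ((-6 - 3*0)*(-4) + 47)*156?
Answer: 11076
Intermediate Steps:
((-6 - 3*0)*(-4) + 47)*156 = ((-6 + 0)*(-4) + 47)*156 = (-6*(-4) + 47)*156 = (24 + 47)*156 = 71*156 = 11076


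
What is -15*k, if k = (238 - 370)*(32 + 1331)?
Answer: 2698740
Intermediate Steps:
k = -179916 (k = -132*1363 = -179916)
-15*k = -15*(-179916) = 2698740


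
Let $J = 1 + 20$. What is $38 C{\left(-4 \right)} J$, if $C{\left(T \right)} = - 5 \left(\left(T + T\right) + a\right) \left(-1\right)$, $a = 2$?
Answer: $-23940$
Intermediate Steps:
$C{\left(T \right)} = 10 + 10 T$ ($C{\left(T \right)} = - 5 \left(\left(T + T\right) + 2\right) \left(-1\right) = - 5 \left(2 T + 2\right) \left(-1\right) = - 5 \left(2 + 2 T\right) \left(-1\right) = \left(-10 - 10 T\right) \left(-1\right) = 10 + 10 T$)
$J = 21$
$38 C{\left(-4 \right)} J = 38 \left(10 + 10 \left(-4\right)\right) 21 = 38 \left(10 - 40\right) 21 = 38 \left(-30\right) 21 = \left(-1140\right) 21 = -23940$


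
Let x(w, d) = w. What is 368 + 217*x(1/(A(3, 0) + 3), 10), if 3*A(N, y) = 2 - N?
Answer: 3595/8 ≈ 449.38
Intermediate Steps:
A(N, y) = ⅔ - N/3 (A(N, y) = (2 - N)/3 = ⅔ - N/3)
368 + 217*x(1/(A(3, 0) + 3), 10) = 368 + 217/((⅔ - ⅓*3) + 3) = 368 + 217/((⅔ - 1) + 3) = 368 + 217/(-⅓ + 3) = 368 + 217/(8/3) = 368 + 217*(3/8) = 368 + 651/8 = 3595/8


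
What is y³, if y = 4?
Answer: 64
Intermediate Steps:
y³ = 4³ = 64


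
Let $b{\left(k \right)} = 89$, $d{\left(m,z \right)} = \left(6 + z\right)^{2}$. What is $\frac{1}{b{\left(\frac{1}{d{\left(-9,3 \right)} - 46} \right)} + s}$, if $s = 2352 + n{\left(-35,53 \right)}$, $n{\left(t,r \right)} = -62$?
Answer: $\frac{1}{2379} \approx 0.00042034$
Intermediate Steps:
$s = 2290$ ($s = 2352 - 62 = 2290$)
$\frac{1}{b{\left(\frac{1}{d{\left(-9,3 \right)} - 46} \right)} + s} = \frac{1}{89 + 2290} = \frac{1}{2379}$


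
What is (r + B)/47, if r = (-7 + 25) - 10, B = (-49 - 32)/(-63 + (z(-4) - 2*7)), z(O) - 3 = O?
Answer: 5/26 ≈ 0.19231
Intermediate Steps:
z(O) = 3 + O
B = 27/26 (B = (-49 - 32)/(-63 + ((3 - 4) - 2*7)) = -81/(-63 + (-1 - 1*14)) = -81/(-63 + (-1 - 14)) = -81/(-63 - 15) = -81/(-78) = -81*(-1/78) = 27/26 ≈ 1.0385)
r = 8 (r = 18 - 10 = 8)
(r + B)/47 = (8 + 27/26)/47 = (235/26)*(1/47) = 5/26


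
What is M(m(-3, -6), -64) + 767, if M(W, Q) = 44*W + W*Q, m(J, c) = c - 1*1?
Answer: 907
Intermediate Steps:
m(J, c) = -1 + c (m(J, c) = c - 1 = -1 + c)
M(W, Q) = 44*W + Q*W
M(m(-3, -6), -64) + 767 = (-1 - 6)*(44 - 64) + 767 = -7*(-20) + 767 = 140 + 767 = 907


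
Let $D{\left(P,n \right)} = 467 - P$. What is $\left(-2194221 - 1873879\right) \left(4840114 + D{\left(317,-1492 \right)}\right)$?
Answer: $-19690677978400$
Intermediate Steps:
$\left(-2194221 - 1873879\right) \left(4840114 + D{\left(317,-1492 \right)}\right) = \left(-2194221 - 1873879\right) \left(4840114 + \left(467 - 317\right)\right) = - 4068100 \left(4840114 + \left(467 - 317\right)\right) = - 4068100 \left(4840114 + 150\right) = \left(-4068100\right) 4840264 = -19690677978400$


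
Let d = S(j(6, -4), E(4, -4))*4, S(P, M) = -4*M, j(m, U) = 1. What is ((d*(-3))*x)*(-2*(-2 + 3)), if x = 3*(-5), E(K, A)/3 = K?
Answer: 17280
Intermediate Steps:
E(K, A) = 3*K
x = -15
d = -192 (d = -12*4*4 = -4*12*4 = -48*4 = -192)
((d*(-3))*x)*(-2*(-2 + 3)) = (-192*(-3)*(-15))*(-2*(-2 + 3)) = (576*(-15))*(-2*1) = -8640*(-2) = 17280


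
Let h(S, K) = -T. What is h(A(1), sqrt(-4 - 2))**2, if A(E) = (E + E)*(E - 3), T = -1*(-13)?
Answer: 169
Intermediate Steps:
T = 13
A(E) = 2*E*(-3 + E) (A(E) = (2*E)*(-3 + E) = 2*E*(-3 + E))
h(S, K) = -13 (h(S, K) = -1*13 = -13)
h(A(1), sqrt(-4 - 2))**2 = (-13)**2 = 169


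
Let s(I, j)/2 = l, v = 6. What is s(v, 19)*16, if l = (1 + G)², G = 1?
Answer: 128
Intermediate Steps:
l = 4 (l = (1 + 1)² = 2² = 4)
s(I, j) = 8 (s(I, j) = 2*4 = 8)
s(v, 19)*16 = 8*16 = 128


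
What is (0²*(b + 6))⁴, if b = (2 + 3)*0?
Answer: 0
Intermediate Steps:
b = 0 (b = 5*0 = 0)
(0²*(b + 6))⁴ = (0²*(0 + 6))⁴ = (0*6)⁴ = 0⁴ = 0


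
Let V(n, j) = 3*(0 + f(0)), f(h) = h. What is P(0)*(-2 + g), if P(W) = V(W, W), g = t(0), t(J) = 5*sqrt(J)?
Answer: 0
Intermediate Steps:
g = 0 (g = 5*sqrt(0) = 5*0 = 0)
V(n, j) = 0 (V(n, j) = 3*(0 + 0) = 3*0 = 0)
P(W) = 0
P(0)*(-2 + g) = 0*(-2 + 0) = 0*(-2) = 0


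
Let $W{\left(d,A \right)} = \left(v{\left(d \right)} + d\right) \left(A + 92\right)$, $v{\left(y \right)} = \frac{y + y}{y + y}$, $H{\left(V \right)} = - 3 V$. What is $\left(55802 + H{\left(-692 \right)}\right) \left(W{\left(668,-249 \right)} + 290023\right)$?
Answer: $10706851220$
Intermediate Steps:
$v{\left(y \right)} = 1$ ($v{\left(y \right)} = \frac{2 y}{2 y} = 2 y \frac{1}{2 y} = 1$)
$W{\left(d,A \right)} = \left(1 + d\right) \left(92 + A\right)$ ($W{\left(d,A \right)} = \left(1 + d\right) \left(A + 92\right) = \left(1 + d\right) \left(92 + A\right)$)
$\left(55802 + H{\left(-692 \right)}\right) \left(W{\left(668,-249 \right)} + 290023\right) = \left(55802 - -2076\right) \left(\left(92 - 249 + 92 \cdot 668 - 166332\right) + 290023\right) = \left(55802 + 2076\right) \left(\left(92 - 249 + 61456 - 166332\right) + 290023\right) = 57878 \left(-105033 + 290023\right) = 57878 \cdot 184990 = 10706851220$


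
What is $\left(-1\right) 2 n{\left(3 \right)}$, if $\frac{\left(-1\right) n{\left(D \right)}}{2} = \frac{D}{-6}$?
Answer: $-2$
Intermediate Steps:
$n{\left(D \right)} = \frac{D}{3}$ ($n{\left(D \right)} = - 2 \frac{D}{-6} = - 2 D \left(- \frac{1}{6}\right) = - 2 \left(- \frac{D}{6}\right) = \frac{D}{3}$)
$\left(-1\right) 2 n{\left(3 \right)} = \left(-1\right) 2 \cdot \frac{1}{3} \cdot 3 = \left(-2\right) 1 = -2$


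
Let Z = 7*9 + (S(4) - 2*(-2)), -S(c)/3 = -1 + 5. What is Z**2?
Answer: 3025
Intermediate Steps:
S(c) = -12 (S(c) = -3*(-1 + 5) = -3*4 = -12)
Z = 55 (Z = 7*9 + (-12 - 2*(-2)) = 63 + (-12 + 4) = 63 - 8 = 55)
Z**2 = 55**2 = 3025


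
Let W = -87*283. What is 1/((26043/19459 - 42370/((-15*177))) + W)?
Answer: -10332729/254223396310 ≈ -4.0644e-5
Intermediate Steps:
W = -24621
1/((26043/19459 - 42370/((-15*177))) + W) = 1/((26043/19459 - 42370/((-15*177))) - 24621) = 1/((26043*(1/19459) - 42370/(-2655)) - 24621) = 1/((26043/19459 - 42370*(-1/2655)) - 24621) = 1/((26043/19459 + 8474/531) - 24621) = 1/(178724399/10332729 - 24621) = 1/(-254223396310/10332729) = -10332729/254223396310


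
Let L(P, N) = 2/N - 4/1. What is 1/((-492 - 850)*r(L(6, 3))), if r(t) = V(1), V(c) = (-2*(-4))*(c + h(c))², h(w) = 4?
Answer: -1/268400 ≈ -3.7258e-6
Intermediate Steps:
L(P, N) = -4 + 2/N (L(P, N) = 2/N - 4*1 = 2/N - 4 = -4 + 2/N)
V(c) = 8*(4 + c)² (V(c) = (-2*(-4))*(c + 4)² = 8*(4 + c)²)
r(t) = 200 (r(t) = 8*(4 + 1)² = 8*5² = 8*25 = 200)
1/((-492 - 850)*r(L(6, 3))) = 1/(-492 - 850*200) = (1/200)/(-1342) = -1/1342*1/200 = -1/268400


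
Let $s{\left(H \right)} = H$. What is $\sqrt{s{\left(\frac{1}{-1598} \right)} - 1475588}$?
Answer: $\frac{5 i \sqrt{150722696830}}{1598} \approx 1214.7 i$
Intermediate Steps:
$\sqrt{s{\left(\frac{1}{-1598} \right)} - 1475588} = \sqrt{\frac{1}{-1598} - 1475588} = \sqrt{- \frac{1}{1598} - 1475588} = \sqrt{- \frac{2357989625}{1598}} = \frac{5 i \sqrt{150722696830}}{1598}$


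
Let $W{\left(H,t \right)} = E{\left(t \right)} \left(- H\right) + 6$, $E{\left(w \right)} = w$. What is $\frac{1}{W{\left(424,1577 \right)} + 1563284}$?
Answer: $\frac{1}{894642} \approx 1.1178 \cdot 10^{-6}$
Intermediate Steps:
$W{\left(H,t \right)} = 6 - H t$ ($W{\left(H,t \right)} = t \left(- H\right) + 6 = - H t + 6 = 6 - H t$)
$\frac{1}{W{\left(424,1577 \right)} + 1563284} = \frac{1}{\left(6 - 424 \cdot 1577\right) + 1563284} = \frac{1}{\left(6 - 668648\right) + 1563284} = \frac{1}{-668642 + 1563284} = \frac{1}{894642}$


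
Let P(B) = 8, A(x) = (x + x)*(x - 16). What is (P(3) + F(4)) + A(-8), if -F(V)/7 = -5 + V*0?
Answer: 427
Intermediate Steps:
A(x) = 2*x*(-16 + x) (A(x) = (2*x)*(-16 + x) = 2*x*(-16 + x))
F(V) = 35 (F(V) = -7*(-5 + V*0) = -7*(-5 + 0) = -7*(-5) = 35)
(P(3) + F(4)) + A(-8) = (8 + 35) + 2*(-8)*(-16 - 8) = 43 + 2*(-8)*(-24) = 43 + 384 = 427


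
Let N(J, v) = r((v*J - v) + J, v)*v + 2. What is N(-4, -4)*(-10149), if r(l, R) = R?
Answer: -182682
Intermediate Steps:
N(J, v) = 2 + v² (N(J, v) = v*v + 2 = v² + 2 = 2 + v²)
N(-4, -4)*(-10149) = (2 + (-4)²)*(-10149) = (2 + 16)*(-10149) = 18*(-10149) = -182682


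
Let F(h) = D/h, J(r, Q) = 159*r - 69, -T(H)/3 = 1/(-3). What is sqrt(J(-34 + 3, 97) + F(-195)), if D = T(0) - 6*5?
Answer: I*sqrt(190043295)/195 ≈ 70.695*I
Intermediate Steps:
T(H) = 1 (T(H) = -3/(-3) = -3*(-1/3) = 1)
D = -29 (D = 1 - 6*5 = 1 - 30 = -29)
J(r, Q) = -69 + 159*r
F(h) = -29/h
sqrt(J(-34 + 3, 97) + F(-195)) = sqrt((-69 + 159*(-34 + 3)) - 29/(-195)) = sqrt((-69 + 159*(-31)) - 29*(-1/195)) = sqrt((-69 - 4929) + 29/195) = sqrt(-4998 + 29/195) = sqrt(-974581/195) = I*sqrt(190043295)/195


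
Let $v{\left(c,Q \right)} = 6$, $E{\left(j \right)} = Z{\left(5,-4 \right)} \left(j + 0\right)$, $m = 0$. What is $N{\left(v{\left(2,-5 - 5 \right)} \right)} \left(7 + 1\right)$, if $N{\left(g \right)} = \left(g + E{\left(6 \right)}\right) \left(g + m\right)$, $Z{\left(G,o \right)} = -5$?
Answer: $-1152$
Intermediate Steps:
$E{\left(j \right)} = - 5 j$ ($E{\left(j \right)} = - 5 \left(j + 0\right) = - 5 j$)
$N{\left(g \right)} = g \left(-30 + g\right)$ ($N{\left(g \right)} = \left(g - 30\right) \left(g + 0\right) = \left(g - 30\right) g = \left(-30 + g\right) g = g \left(-30 + g\right)$)
$N{\left(v{\left(2,-5 - 5 \right)} \right)} \left(7 + 1\right) = 6 \left(-30 + 6\right) \left(7 + 1\right) = 6 \left(-24\right) 8 = \left(-144\right) 8 = -1152$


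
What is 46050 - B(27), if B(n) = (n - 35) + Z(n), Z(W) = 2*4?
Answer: 46050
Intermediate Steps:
Z(W) = 8
B(n) = -27 + n (B(n) = (n - 35) + 8 = (-35 + n) + 8 = -27 + n)
46050 - B(27) = 46050 - (-27 + 27) = 46050 - 1*0 = 46050 + 0 = 46050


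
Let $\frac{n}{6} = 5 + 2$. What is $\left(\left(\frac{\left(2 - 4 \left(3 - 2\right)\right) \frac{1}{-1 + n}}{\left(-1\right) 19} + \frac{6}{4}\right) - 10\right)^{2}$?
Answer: $\frac{175271121}{2427364} \approx 72.206$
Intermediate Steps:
$n = 42$ ($n = 6 \left(5 + 2\right) = 6 \cdot 7 = 42$)
$\left(\left(\frac{\left(2 - 4 \left(3 - 2\right)\right) \frac{1}{-1 + n}}{\left(-1\right) 19} + \frac{6}{4}\right) - 10\right)^{2} = \left(\left(\frac{\left(2 - 4 \left(3 - 2\right)\right) \frac{1}{-1 + 42}}{\left(-1\right) 19} + \frac{6}{4}\right) - 10\right)^{2} = \left(\left(\frac{\left(2 - 4\right) \frac{1}{41}}{-19} + 6 \cdot \frac{1}{4}\right) - 10\right)^{2} = \left(\left(\left(2 - 4\right) \frac{1}{41} \left(- \frac{1}{19}\right) + \frac{3}{2}\right) - 10\right)^{2} = \left(\left(\left(-2\right) \frac{1}{41} \left(- \frac{1}{19}\right) + \frac{3}{2}\right) - 10\right)^{2} = \left(\left(\left(- \frac{2}{41}\right) \left(- \frac{1}{19}\right) + \frac{3}{2}\right) - 10\right)^{2} = \left(\left(\frac{2}{779} + \frac{3}{2}\right) - 10\right)^{2} = \left(\frac{2341}{1558} - 10\right)^{2} = \left(- \frac{13239}{1558}\right)^{2} = \frac{175271121}{2427364}$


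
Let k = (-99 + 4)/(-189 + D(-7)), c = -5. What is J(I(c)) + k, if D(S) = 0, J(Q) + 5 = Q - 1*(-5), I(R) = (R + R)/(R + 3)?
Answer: 1040/189 ≈ 5.5026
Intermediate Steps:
I(R) = 2*R/(3 + R) (I(R) = (2*R)/(3 + R) = 2*R/(3 + R))
J(Q) = Q (J(Q) = -5 + (Q - 1*(-5)) = -5 + (Q + 5) = -5 + (5 + Q) = Q)
k = 95/189 (k = (-99 + 4)/(-189 + 0) = -95/(-189) = -95*(-1/189) = 95/189 ≈ 0.50265)
J(I(c)) + k = 2*(-5)/(3 - 5) + 95/189 = 2*(-5)/(-2) + 95/189 = 2*(-5)*(-½) + 95/189 = 5 + 95/189 = 1040/189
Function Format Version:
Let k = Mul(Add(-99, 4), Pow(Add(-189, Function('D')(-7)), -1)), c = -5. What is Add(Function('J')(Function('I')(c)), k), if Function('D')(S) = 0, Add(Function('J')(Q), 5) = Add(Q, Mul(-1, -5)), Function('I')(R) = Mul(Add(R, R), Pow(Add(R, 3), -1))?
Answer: Rational(1040, 189) ≈ 5.5026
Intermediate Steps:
Function('I')(R) = Mul(2, R, Pow(Add(3, R), -1)) (Function('I')(R) = Mul(Mul(2, R), Pow(Add(3, R), -1)) = Mul(2, R, Pow(Add(3, R), -1)))
Function('J')(Q) = Q (Function('J')(Q) = Add(-5, Add(Q, Mul(-1, -5))) = Add(-5, Add(Q, 5)) = Add(-5, Add(5, Q)) = Q)
k = Rational(95, 189) (k = Mul(Add(-99, 4), Pow(Add(-189, 0), -1)) = Mul(-95, Pow(-189, -1)) = Mul(-95, Rational(-1, 189)) = Rational(95, 189) ≈ 0.50265)
Add(Function('J')(Function('I')(c)), k) = Add(Mul(2, -5, Pow(Add(3, -5), -1)), Rational(95, 189)) = Add(Mul(2, -5, Pow(-2, -1)), Rational(95, 189)) = Add(Mul(2, -5, Rational(-1, 2)), Rational(95, 189)) = Add(5, Rational(95, 189)) = Rational(1040, 189)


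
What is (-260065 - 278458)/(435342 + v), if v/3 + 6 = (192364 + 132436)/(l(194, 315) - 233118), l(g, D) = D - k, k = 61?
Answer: -3918831871/3167822298 ≈ -1.2371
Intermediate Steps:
l(g, D) = -61 + D (l(g, D) = D - 1*61 = D - 61 = -61 + D)
v = -161436/7277 (v = -18 + 3*((192364 + 132436)/((-61 + 315) - 233118)) = -18 + 3*(324800/(254 - 233118)) = -18 + 3*(324800/(-232864)) = -18 + 3*(324800*(-1/232864)) = -18 + 3*(-10150/7277) = -18 - 30450/7277 = -161436/7277 ≈ -22.184)
(-260065 - 278458)/(435342 + v) = (-260065 - 278458)/(435342 - 161436/7277) = -538523/3167822298/7277 = -538523*7277/3167822298 = -3918831871/3167822298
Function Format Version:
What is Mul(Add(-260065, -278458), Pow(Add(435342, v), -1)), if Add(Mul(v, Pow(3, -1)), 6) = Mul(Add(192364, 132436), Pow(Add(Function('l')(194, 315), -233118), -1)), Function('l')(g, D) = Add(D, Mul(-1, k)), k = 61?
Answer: Rational(-3918831871, 3167822298) ≈ -1.2371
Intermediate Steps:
Function('l')(g, D) = Add(-61, D) (Function('l')(g, D) = Add(D, Mul(-1, 61)) = Add(D, -61) = Add(-61, D))
v = Rational(-161436, 7277) (v = Add(-18, Mul(3, Mul(Add(192364, 132436), Pow(Add(Add(-61, 315), -233118), -1)))) = Add(-18, Mul(3, Mul(324800, Pow(Add(254, -233118), -1)))) = Add(-18, Mul(3, Mul(324800, Pow(-232864, -1)))) = Add(-18, Mul(3, Mul(324800, Rational(-1, 232864)))) = Add(-18, Mul(3, Rational(-10150, 7277))) = Add(-18, Rational(-30450, 7277)) = Rational(-161436, 7277) ≈ -22.184)
Mul(Add(-260065, -278458), Pow(Add(435342, v), -1)) = Mul(Add(-260065, -278458), Pow(Add(435342, Rational(-161436, 7277)), -1)) = Mul(-538523, Pow(Rational(3167822298, 7277), -1)) = Mul(-538523, Rational(7277, 3167822298)) = Rational(-3918831871, 3167822298)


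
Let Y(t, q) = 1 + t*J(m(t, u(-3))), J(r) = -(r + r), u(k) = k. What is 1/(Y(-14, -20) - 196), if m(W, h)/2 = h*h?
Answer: 1/309 ≈ 0.0032362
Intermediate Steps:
m(W, h) = 2*h**2 (m(W, h) = 2*(h*h) = 2*h**2)
J(r) = -2*r
Y(t, q) = 1 - 36*t (Y(t, q) = 1 + t*(-4*(-3)**2) = 1 + t*(-4*9) = 1 + t*(-2*18) = 1 + t*(-36) = 1 - 36*t)
1/(Y(-14, -20) - 196) = 1/((1 - 36*(-14)) - 196) = 1/((1 + 504) - 196) = 1/(505 - 196) = 1/309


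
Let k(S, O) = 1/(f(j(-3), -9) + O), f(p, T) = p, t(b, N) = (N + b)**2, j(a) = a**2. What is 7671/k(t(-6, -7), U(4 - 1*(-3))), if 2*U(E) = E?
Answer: 191775/2 ≈ 95888.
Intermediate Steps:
U(E) = E/2
k(S, O) = 1/(9 + O) (k(S, O) = 1/((-3)**2 + O) = 1/(9 + O))
7671/k(t(-6, -7), U(4 - 1*(-3))) = 7671/(1/(9 + (4 - 1*(-3))/2)) = 7671/(1/(9 + (4 + 3)/2)) = 7671/(1/(9 + (1/2)*7)) = 7671/(1/(9 + 7/2)) = 7671/(1/(25/2)) = 7671/(2/25) = 7671*(25/2) = 191775/2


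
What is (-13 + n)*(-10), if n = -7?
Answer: 200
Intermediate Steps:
(-13 + n)*(-10) = (-13 - 7)*(-10) = -20*(-10) = 200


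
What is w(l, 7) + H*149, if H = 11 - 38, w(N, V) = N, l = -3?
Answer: -4026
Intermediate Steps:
H = -27
w(l, 7) + H*149 = -3 - 27*149 = -3 - 4023 = -4026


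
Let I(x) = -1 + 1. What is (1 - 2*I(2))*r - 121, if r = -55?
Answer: -176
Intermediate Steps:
I(x) = 0
(1 - 2*I(2))*r - 121 = (1 - 2*0)*(-55) - 121 = (1 + 0)*(-55) - 121 = 1*(-55) - 121 = -55 - 121 = -176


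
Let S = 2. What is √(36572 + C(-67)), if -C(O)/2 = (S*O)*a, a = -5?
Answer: 4*√2202 ≈ 187.70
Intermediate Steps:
C(O) = 20*O (C(O) = -2*2*O*(-5) = -(-20)*O = 20*O)
√(36572 + C(-67)) = √(36572 + 20*(-67)) = √(36572 - 1340) = √35232 = 4*√2202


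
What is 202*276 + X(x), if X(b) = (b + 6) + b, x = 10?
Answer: 55778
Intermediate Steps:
X(b) = 6 + 2*b (X(b) = (6 + b) + b = 6 + 2*b)
202*276 + X(x) = 202*276 + (6 + 2*10) = 55752 + (6 + 20) = 55752 + 26 = 55778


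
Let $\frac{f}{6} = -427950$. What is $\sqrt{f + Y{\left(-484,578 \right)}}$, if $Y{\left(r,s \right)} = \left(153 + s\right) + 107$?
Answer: $i \sqrt{2566862} \approx 1602.1 i$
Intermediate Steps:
$Y{\left(r,s \right)} = 260 + s$
$f = -2567700$ ($f = 6 \left(-427950\right) = -2567700$)
$\sqrt{f + Y{\left(-484,578 \right)}} = \sqrt{-2567700 + \left(260 + 578\right)} = \sqrt{-2567700 + 838} = \sqrt{-2566862} = i \sqrt{2566862}$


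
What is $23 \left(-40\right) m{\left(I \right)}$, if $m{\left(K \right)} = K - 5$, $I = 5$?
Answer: $0$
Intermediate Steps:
$m{\left(K \right)} = -5 + K$
$23 \left(-40\right) m{\left(I \right)} = 23 \left(-40\right) \left(-5 + 5\right) = \left(-920\right) 0 = 0$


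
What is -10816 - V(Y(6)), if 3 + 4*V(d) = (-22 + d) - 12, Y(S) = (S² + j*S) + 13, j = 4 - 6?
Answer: -10816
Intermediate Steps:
j = -2
Y(S) = 13 + S² - 2*S (Y(S) = (S² - 2*S) + 13 = 13 + S² - 2*S)
V(d) = -37/4 + d/4 (V(d) = -¾ + ((-22 + d) - 12)/4 = -¾ + (-34 + d)/4 = -¾ + (-17/2 + d/4) = -37/4 + d/4)
-10816 - V(Y(6)) = -10816 - (-37/4 + (13 + 6² - 2*6)/4) = -10816 - (-37/4 + (13 + 36 - 12)/4) = -10816 - (-37/4 + (¼)*37) = -10816 - (-37/4 + 37/4) = -10816 - 1*0 = -10816 + 0 = -10816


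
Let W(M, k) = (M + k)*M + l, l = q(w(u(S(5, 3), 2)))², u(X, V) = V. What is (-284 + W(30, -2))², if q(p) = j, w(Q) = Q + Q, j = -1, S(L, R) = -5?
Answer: 310249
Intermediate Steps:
w(Q) = 2*Q
q(p) = -1
l = 1 (l = (-1)² = 1)
W(M, k) = 1 + M*(M + k) (W(M, k) = (M + k)*M + 1 = M*(M + k) + 1 = 1 + M*(M + k))
(-284 + W(30, -2))² = (-284 + (1 + 30² + 30*(-2)))² = (-284 + (1 + 900 - 60))² = (-284 + 841)² = 557² = 310249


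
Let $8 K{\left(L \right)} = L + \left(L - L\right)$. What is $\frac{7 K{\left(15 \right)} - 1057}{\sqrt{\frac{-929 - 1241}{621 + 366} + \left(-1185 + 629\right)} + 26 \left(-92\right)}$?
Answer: $\frac{15307383}{35079710} + \frac{8351 i \sqrt{11097546}}{6454666640} \approx 0.43636 + 0.00431 i$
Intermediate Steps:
$K{\left(L \right)} = \frac{L}{8}$ ($K{\left(L \right)} = \frac{L + \left(L - L\right)}{8} = \frac{L + 0}{8} = \frac{L}{8}$)
$\frac{7 K{\left(15 \right)} - 1057}{\sqrt{\frac{-929 - 1241}{621 + 366} + \left(-1185 + 629\right)} + 26 \left(-92\right)} = \frac{7 \cdot \frac{1}{8} \cdot 15 - 1057}{\sqrt{\frac{-929 - 1241}{621 + 366} + \left(-1185 + 629\right)} + 26 \left(-92\right)} = \frac{7 \cdot \frac{15}{8} - 1057}{\sqrt{- \frac{2170}{987} - 556} - 2392} = \frac{\frac{105}{8} - 1057}{\sqrt{\left(-2170\right) \frac{1}{987} - 556} - 2392} = - \frac{8351}{8 \left(\sqrt{- \frac{310}{141} - 556} - 2392\right)} = - \frac{8351}{8 \left(\sqrt{- \frac{78706}{141}} - 2392\right)} = - \frac{8351}{8 \left(\frac{i \sqrt{11097546}}{141} - 2392\right)} = - \frac{8351}{8 \left(-2392 + \frac{i \sqrt{11097546}}{141}\right)}$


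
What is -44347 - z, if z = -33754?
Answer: -10593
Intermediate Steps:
-44347 - z = -44347 - 1*(-33754) = -44347 + 33754 = -10593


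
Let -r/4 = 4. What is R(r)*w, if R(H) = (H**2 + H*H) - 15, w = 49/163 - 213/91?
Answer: -2148460/2119 ≈ -1013.9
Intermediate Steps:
r = -16 (r = -4*4 = -16)
w = -30260/14833 (w = 49*(1/163) - 213*1/91 = 49/163 - 213/91 = -30260/14833 ≈ -2.0400)
R(H) = -15 + 2*H**2 (R(H) = (H**2 + H**2) - 15 = 2*H**2 - 15 = -15 + 2*H**2)
R(r)*w = (-15 + 2*(-16)**2)*(-30260/14833) = (-15 + 2*256)*(-30260/14833) = (-15 + 512)*(-30260/14833) = 497*(-30260/14833) = -2148460/2119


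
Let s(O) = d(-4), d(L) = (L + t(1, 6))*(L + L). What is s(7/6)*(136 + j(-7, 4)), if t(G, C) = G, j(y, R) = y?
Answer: 3096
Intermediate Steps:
d(L) = 2*L*(1 + L) (d(L) = (L + 1)*(L + L) = (1 + L)*(2*L) = 2*L*(1 + L))
s(O) = 24 (s(O) = 2*(-4)*(1 - 4) = 2*(-4)*(-3) = 24)
s(7/6)*(136 + j(-7, 4)) = 24*(136 - 7) = 24*129 = 3096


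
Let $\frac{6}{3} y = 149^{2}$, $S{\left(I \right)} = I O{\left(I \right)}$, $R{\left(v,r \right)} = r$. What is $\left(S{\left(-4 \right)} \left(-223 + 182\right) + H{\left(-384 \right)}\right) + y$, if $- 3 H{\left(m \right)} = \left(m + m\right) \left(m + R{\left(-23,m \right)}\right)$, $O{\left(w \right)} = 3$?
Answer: $- \frac{370031}{2} \approx -1.8502 \cdot 10^{5}$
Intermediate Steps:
$S{\left(I \right)} = 3 I$ ($S{\left(I \right)} = I 3 = 3 I$)
$H{\left(m \right)} = - \frac{4 m^{2}}{3}$ ($H{\left(m \right)} = - \frac{\left(m + m\right) \left(m + m\right)}{3} = - \frac{2 m 2 m}{3} = - \frac{4 m^{2}}{3}$)
$y = \frac{22201}{2}$ ($y = \frac{149^{2}}{2} = \frac{1}{2} \cdot 22201 = \frac{22201}{2} \approx 11101.0$)
$\left(S{\left(-4 \right)} \left(-223 + 182\right) + H{\left(-384 \right)}\right) + y = \left(3 \left(-4\right) \left(-223 + 182\right) - \frac{4 \left(-384\right)^{2}}{3}\right) + \frac{22201}{2} = \left(\left(-12\right) \left(-41\right) - 196608\right) + \frac{22201}{2} = \left(492 - 196608\right) + \frac{22201}{2} = -196116 + \frac{22201}{2} = - \frac{370031}{2}$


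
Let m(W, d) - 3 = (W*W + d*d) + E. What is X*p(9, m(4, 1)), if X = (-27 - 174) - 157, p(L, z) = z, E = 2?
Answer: -7876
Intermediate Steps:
m(W, d) = 5 + W² + d² (m(W, d) = 3 + ((W*W + d*d) + 2) = 3 + ((W² + d²) + 2) = 3 + (2 + W² + d²) = 5 + W² + d²)
X = -358 (X = -201 - 157 = -358)
X*p(9, m(4, 1)) = -358*(5 + 4² + 1²) = -358*(5 + 16 + 1) = -358*22 = -7876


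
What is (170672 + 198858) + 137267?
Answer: 506797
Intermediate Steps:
(170672 + 198858) + 137267 = 369530 + 137267 = 506797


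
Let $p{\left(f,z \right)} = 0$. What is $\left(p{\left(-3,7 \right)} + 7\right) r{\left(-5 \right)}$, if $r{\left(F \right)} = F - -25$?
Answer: $140$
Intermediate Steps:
$r{\left(F \right)} = 25 + F$ ($r{\left(F \right)} = F + 25 = 25 + F$)
$\left(p{\left(-3,7 \right)} + 7\right) r{\left(-5 \right)} = \left(0 + 7\right) \left(25 - 5\right) = 7 \cdot 20 = 140$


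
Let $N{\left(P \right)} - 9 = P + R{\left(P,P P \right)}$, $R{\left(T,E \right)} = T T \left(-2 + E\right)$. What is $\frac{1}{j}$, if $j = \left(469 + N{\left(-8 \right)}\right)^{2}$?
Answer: $\frac{1}{19695844} \approx 5.0772 \cdot 10^{-8}$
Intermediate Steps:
$R{\left(T,E \right)} = T^{2} \left(-2 + E\right)$
$N{\left(P \right)} = 9 + P + P^{2} \left(-2 + P^{2}\right)$ ($N{\left(P \right)} = 9 + \left(P + P^{2} \left(-2 + P P\right)\right) = 9 + \left(P + P^{2} \left(-2 + P^{2}\right)\right) = 9 + P + P^{2} \left(-2 + P^{2}\right)$)
$j = 19695844$ ($j = \left(469 + \left(9 - 8 + \left(-8\right)^{2} \left(-2 + \left(-8\right)^{2}\right)\right)\right)^{2} = \left(469 + \left(9 - 8 + 64 \left(-2 + 64\right)\right)\right)^{2} = \left(469 + \left(9 - 8 + 64 \cdot 62\right)\right)^{2} = \left(469 + \left(9 - 8 + 3968\right)\right)^{2} = \left(469 + 3969\right)^{2} = 4438^{2} = 19695844$)
$\frac{1}{j} = \frac{1}{19695844}$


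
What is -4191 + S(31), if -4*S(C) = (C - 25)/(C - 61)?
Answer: -83819/20 ≈ -4191.0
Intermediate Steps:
S(C) = -(-25 + C)/(4*(-61 + C)) (S(C) = -(C - 25)/(4*(C - 61)) = -(-25 + C)/(4*(-61 + C)))
-4191 + S(31) = -4191 + (25 - 1*31)/(4*(-61 + 31)) = -4191 + (¼)*(25 - 31)/(-30) = -4191 + (¼)*(-1/30)*(-6) = -4191 + 1/20 = -83819/20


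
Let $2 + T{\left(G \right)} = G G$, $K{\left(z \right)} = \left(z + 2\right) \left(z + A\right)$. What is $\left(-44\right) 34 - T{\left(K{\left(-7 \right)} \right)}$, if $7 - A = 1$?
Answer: $-1519$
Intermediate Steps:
$A = 6$ ($A = 7 - 1 = 6$)
$K{\left(z \right)} = \left(2 + z\right) \left(6 + z\right)$ ($K{\left(z \right)} = \left(z + 2\right) \left(z + 6\right) = \left(2 + z\right) \left(6 + z\right)$)
$T{\left(G \right)} = -2 + G^{2}$ ($T{\left(G \right)} = -2 + G G = -2 + G^{2}$)
$\left(-44\right) 34 - T{\left(K{\left(-7 \right)} \right)} = \left(-44\right) 34 - \left(-2 + \left(12 + \left(-7\right)^{2} + 8 \left(-7\right)\right)^{2}\right) = -1496 - \left(-2 + \left(12 + 49 - 56\right)^{2}\right) = -1496 - \left(-2 + 5^{2}\right) = -1496 - \left(-2 + 25\right) = -1496 - 23 = -1519$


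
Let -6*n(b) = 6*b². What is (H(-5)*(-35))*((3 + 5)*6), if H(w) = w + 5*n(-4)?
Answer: 142800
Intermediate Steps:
n(b) = -b²
H(w) = -80 + w (H(w) = w + 5*(-1*(-4)²) = w + 5*(-1*16) = w + 5*(-16) = w - 80 = -80 + w)
(H(-5)*(-35))*((3 + 5)*6) = ((-80 - 5)*(-35))*((3 + 5)*6) = (-85*(-35))*(8*6) = 2975*48 = 142800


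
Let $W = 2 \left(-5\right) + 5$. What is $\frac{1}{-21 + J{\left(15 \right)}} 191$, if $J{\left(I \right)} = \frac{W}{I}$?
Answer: $- \frac{573}{64} \approx -8.9531$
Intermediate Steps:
$W = -5$ ($W = -10 + 5 = -5$)
$J{\left(I \right)} = - \frac{5}{I}$
$\frac{1}{-21 + J{\left(15 \right)}} 191 = \frac{1}{-21 - \frac{5}{15}} \cdot 191 = \frac{1}{-21 - \frac{1}{3}} \cdot 191 = \frac{1}{- \frac{64}{3}} \cdot 191 = \left(- \frac{3}{64}\right) 191 = - \frac{573}{64}$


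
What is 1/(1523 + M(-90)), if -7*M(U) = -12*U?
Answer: 7/9581 ≈ 0.00073061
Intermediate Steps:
M(U) = 12*U/7 (M(U) = -(-12)*U/7 = 12*U/7)
1/(1523 + M(-90)) = 1/(1523 + (12/7)*(-90)) = 1/(1523 - 1080/7) = 1/(9581/7) = 7/9581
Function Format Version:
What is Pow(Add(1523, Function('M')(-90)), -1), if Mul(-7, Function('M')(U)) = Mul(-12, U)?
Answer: Rational(7, 9581) ≈ 0.00073061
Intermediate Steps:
Function('M')(U) = Mul(Rational(12, 7), U) (Function('M')(U) = Mul(Rational(-1, 7), Mul(-12, U)) = Mul(Rational(12, 7), U))
Pow(Add(1523, Function('M')(-90)), -1) = Pow(Add(1523, Mul(Rational(12, 7), -90)), -1) = Pow(Add(1523, Rational(-1080, 7)), -1) = Pow(Rational(9581, 7), -1) = Rational(7, 9581)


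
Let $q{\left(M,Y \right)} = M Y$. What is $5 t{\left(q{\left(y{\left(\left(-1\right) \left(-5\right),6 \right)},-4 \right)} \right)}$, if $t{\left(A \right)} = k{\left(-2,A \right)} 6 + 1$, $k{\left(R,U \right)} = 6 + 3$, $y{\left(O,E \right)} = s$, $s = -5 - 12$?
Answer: $275$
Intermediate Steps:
$s = -17$ ($s = -5 - 12 = -17$)
$y{\left(O,E \right)} = -17$
$k{\left(R,U \right)} = 9$
$t{\left(A \right)} = 55$ ($t{\left(A \right)} = 9 \cdot 6 + 1 = 54 + 1 = 55$)
$5 t{\left(q{\left(y{\left(\left(-1\right) \left(-5\right),6 \right)},-4 \right)} \right)} = 5 \cdot 55 = 275$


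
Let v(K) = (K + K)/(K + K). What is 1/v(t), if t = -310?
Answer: 1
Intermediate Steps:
v(K) = 1 (v(K) = (2*K)/((2*K)) = (2*K)*(1/(2*K)) = 1)
1/v(t) = 1/1 = 1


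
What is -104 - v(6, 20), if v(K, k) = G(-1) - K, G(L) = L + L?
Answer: -96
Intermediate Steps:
G(L) = 2*L
v(K, k) = -2 - K (v(K, k) = 2*(-1) - K = -2 - K)
-104 - v(6, 20) = -104 - (-2 - 1*6) = -104 - (-2 - 6) = -104 - 1*(-8) = -104 + 8 = -96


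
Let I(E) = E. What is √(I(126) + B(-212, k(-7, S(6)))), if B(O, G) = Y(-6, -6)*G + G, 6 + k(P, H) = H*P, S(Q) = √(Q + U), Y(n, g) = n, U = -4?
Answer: √(156 + 35*√2) ≈ 14.335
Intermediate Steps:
S(Q) = √(-4 + Q) (S(Q) = √(Q - 4) = √(-4 + Q))
k(P, H) = -6 + H*P
B(O, G) = -5*G (B(O, G) = -6*G + G = -5*G)
√(I(126) + B(-212, k(-7, S(6)))) = √(126 - 5*(-6 + √(-4 + 6)*(-7))) = √(126 - 5*(-6 + √2*(-7))) = √(126 - 5*(-6 - 7*√2)) = √(126 + (30 + 35*√2)) = √(156 + 35*√2)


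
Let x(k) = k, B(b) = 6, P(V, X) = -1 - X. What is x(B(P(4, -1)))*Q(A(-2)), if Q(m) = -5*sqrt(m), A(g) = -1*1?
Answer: -30*I ≈ -30.0*I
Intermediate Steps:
A(g) = -1
x(B(P(4, -1)))*Q(A(-2)) = 6*(-5*I) = -30*I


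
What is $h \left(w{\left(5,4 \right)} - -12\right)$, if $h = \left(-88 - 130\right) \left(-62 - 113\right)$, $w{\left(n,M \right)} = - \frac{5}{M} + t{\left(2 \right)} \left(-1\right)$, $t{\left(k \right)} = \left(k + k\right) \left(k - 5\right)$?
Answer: $\frac{1735825}{2} \approx 8.6791 \cdot 10^{5}$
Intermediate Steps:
$t{\left(k \right)} = 2 k \left(-5 + k\right)$
$w{\left(n,M \right)} = 12 - \frac{5}{M}$ ($w{\left(n,M \right)} = - \frac{5}{M} + 2 \cdot 2 \left(-5 + 2\right) \left(-1\right) = - \frac{5}{M} + 2 \cdot 2 \left(-3\right) \left(-1\right) = - \frac{5}{M} - -12 = - \frac{5}{M} + 12 = 12 - \frac{5}{M}$)
$h = 38150$ ($h = \left(-218\right) \left(-175\right) = 38150$)
$h \left(w{\left(5,4 \right)} - -12\right) = 38150 \left(\left(12 - \frac{5}{4}\right) - -12\right) = 38150 \left(\left(12 - \frac{5}{4}\right) + 12\right) = 38150 \left(\frac{43}{4} + 12\right) = 38150 \cdot \frac{91}{4} = \frac{1735825}{2}$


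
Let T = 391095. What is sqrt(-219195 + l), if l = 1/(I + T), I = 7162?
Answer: I*sqrt(34766220416752298)/398257 ≈ 468.18*I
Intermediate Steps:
l = 1/398257 (l = 1/(7162 + 391095) = 1/398257 ≈ 2.5109e-6)
sqrt(-219195 + l) = sqrt(-219195 + 1/398257) = sqrt(-87295943114/398257) = I*sqrt(34766220416752298)/398257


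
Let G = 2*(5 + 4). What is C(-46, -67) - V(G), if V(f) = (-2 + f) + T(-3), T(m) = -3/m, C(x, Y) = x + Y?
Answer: -130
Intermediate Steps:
C(x, Y) = Y + x
G = 18 (G = 2*9 = 18)
V(f) = -1 + f (V(f) = (-2 + f) - 3/(-3) = (-2 + f) - 3*(-⅓) = (-2 + f) + 1 = -1 + f)
C(-46, -67) - V(G) = (-67 - 46) - (-1 + 18) = -113 - 1*17 = -113 - 17 = -130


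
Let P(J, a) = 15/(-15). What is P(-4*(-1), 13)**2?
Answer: 1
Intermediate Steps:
P(J, a) = -1 (P(J, a) = 15*(-1/15) = -1)
P(-4*(-1), 13)**2 = (-1)**2 = 1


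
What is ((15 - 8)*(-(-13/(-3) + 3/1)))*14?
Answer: -2156/3 ≈ -718.67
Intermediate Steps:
((15 - 8)*(-(-13/(-3) + 3/1)))*14 = (7*(-(-13*(-⅓) + 3*1)))*14 = (7*(-(13/3 + 3)))*14 = (7*(-1*22/3))*14 = (7*(-22/3))*14 = -154/3*14 = -2156/3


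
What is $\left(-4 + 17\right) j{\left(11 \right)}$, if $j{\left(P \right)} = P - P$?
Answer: $0$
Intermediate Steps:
$j{\left(P \right)} = 0$
$\left(-4 + 17\right) j{\left(11 \right)} = \left(-4 + 17\right) 0 = 13 \cdot 0 = 0$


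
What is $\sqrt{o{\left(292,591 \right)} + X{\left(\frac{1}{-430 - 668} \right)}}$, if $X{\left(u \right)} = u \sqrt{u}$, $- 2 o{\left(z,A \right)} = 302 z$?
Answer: $\frac{\sqrt{-53157491568 - 3 i \sqrt{122}}}{1098} \approx 6.5447 \cdot 10^{-8} - 209.98 i$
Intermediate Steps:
$o{\left(z,A \right)} = - 151 z$ ($o{\left(z,A \right)} = - \frac{302 z}{2} = - 151 z$)
$X{\left(u \right)} = u^{\frac{3}{2}}$
$\sqrt{o{\left(292,591 \right)} + X{\left(\frac{1}{-430 - 668} \right)}} = \sqrt{\left(-151\right) 292 + \left(\frac{1}{-430 - 668}\right)^{\frac{3}{2}}} = \sqrt{-44092 + \left(\frac{1}{-1098}\right)^{\frac{3}{2}}} = \sqrt{-44092 + \left(- \frac{1}{1098}\right)^{\frac{3}{2}}} = \sqrt{-44092 - \frac{i \sqrt{122}}{401868}}$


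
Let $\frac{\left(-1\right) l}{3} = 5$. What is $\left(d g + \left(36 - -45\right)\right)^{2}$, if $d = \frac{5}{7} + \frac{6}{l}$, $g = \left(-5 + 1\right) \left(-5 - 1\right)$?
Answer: $\frac{9603801}{1225} \approx 7839.8$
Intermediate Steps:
$l = -15$ ($l = \left(-3\right) 5 = -15$)
$g = 24$ ($g = \left(-4\right) \left(-6\right) = 24$)
$d = \frac{11}{35}$ ($d = \frac{5}{7} + \frac{6}{-15} = 5 \cdot \frac{1}{7} + 6 \left(- \frac{1}{15}\right) = \frac{5}{7} - \frac{2}{5} = \frac{11}{35} \approx 0.31429$)
$\left(d g + \left(36 - -45\right)\right)^{2} = \left(\frac{11}{35} \cdot 24 + \left(36 - -45\right)\right)^{2} = \left(\frac{264}{35} + \left(36 + 45\right)\right)^{2} = \left(\frac{264}{35} + 81\right)^{2} = \left(\frac{3099}{35}\right)^{2} = \frac{9603801}{1225}$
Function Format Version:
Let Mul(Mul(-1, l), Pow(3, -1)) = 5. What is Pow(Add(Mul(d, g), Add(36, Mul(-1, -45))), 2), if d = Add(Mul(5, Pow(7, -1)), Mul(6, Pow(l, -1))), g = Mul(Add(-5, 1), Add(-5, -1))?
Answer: Rational(9603801, 1225) ≈ 7839.8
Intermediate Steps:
l = -15 (l = Mul(-3, 5) = -15)
g = 24 (g = Mul(-4, -6) = 24)
d = Rational(11, 35) (d = Add(Mul(5, Pow(7, -1)), Mul(6, Pow(-15, -1))) = Add(Mul(5, Rational(1, 7)), Mul(6, Rational(-1, 15))) = Add(Rational(5, 7), Rational(-2, 5)) = Rational(11, 35) ≈ 0.31429)
Pow(Add(Mul(d, g), Add(36, Mul(-1, -45))), 2) = Pow(Add(Mul(Rational(11, 35), 24), Add(36, Mul(-1, -45))), 2) = Pow(Add(Rational(264, 35), Add(36, 45)), 2) = Pow(Add(Rational(264, 35), 81), 2) = Pow(Rational(3099, 35), 2) = Rational(9603801, 1225)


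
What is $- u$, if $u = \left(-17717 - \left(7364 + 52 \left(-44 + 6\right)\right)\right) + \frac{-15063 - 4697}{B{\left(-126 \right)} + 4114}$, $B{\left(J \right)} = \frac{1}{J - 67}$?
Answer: $\frac{1411477445}{61077} \approx 23110.0$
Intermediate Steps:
$B{\left(J \right)} = \frac{1}{-67 + J}$
$u = - \frac{1411477445}{61077}$ ($u = \left(-17717 - \left(7364 + 52 \left(-44 + 6\right)\right)\right) + \frac{-15063 - 4697}{\frac{1}{-67 - 126} + 4114} = \left(-17717 - 5388\right) - \frac{19760}{\frac{1}{-193} + 4114} = \left(-17717 + \left(1976 - 7364\right)\right) - \frac{19760}{- \frac{1}{193} + 4114} = \left(-17717 - 5388\right) - \frac{19760}{\frac{794001}{193}} = -23105 - \frac{293360}{61077} = - \frac{1411477445}{61077} \approx -23110.0$)
$- u = \left(-1\right) \left(- \frac{1411477445}{61077}\right) = \frac{1411477445}{61077}$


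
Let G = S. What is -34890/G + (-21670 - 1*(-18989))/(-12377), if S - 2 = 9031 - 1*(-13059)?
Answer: -62100813/45572114 ≈ -1.3627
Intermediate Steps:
S = 22092 (S = 2 + (9031 - 1*(-13059)) = 2 + (9031 + 13059) = 2 + 22090 = 22092)
G = 22092
-34890/G + (-21670 - 1*(-18989))/(-12377) = -34890/22092 + (-21670 - 1*(-18989))/(-12377) = -34890*1/22092 + (-21670 + 18989)*(-1/12377) = -5815/3682 - 2681*(-1/12377) = -5815/3682 + 2681/12377 = -62100813/45572114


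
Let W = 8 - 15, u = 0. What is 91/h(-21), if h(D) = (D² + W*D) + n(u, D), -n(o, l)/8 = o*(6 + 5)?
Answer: 13/84 ≈ 0.15476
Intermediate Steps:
n(o, l) = -88*o (n(o, l) = -8*o*(6 + 5) = -8*o*11 = -88*o)
W = -7
h(D) = D² - 7*D (h(D) = (D² - 7*D) - 88*0 = (D² - 7*D) + 0 = D² - 7*D)
91/h(-21) = 91/((-21*(-7 - 21))) = 91/((-21*(-28))) = 91/588 = 91*(1/588) = 13/84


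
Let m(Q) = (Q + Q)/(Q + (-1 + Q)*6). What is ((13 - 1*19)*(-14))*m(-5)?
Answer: 840/41 ≈ 20.488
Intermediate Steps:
m(Q) = 2*Q/(-6 + 7*Q) (m(Q) = (2*Q)/(Q + (-6 + 6*Q)) = (2*Q)/(-6 + 7*Q) = 2*Q/(-6 + 7*Q))
((13 - 1*19)*(-14))*m(-5) = ((13 - 1*19)*(-14))*(2*(-5)/(-6 + 7*(-5))) = ((13 - 19)*(-14))*(2*(-5)/(-6 - 35)) = (-6*(-14))*(2*(-5)/(-41)) = 84*(2*(-5)*(-1/41)) = 84*(10/41) = 840/41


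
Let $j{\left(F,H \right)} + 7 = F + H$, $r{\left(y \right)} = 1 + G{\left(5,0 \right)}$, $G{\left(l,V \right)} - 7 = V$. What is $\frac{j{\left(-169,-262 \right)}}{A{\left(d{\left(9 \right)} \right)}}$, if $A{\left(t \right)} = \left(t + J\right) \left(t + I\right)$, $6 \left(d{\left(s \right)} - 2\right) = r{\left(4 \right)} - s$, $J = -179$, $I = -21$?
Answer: $- \frac{15768}{122245} \approx -0.12899$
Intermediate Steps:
$G{\left(l,V \right)} = 7 + V$
$r{\left(y \right)} = 8$ ($r{\left(y \right)} = 1 + \left(7 + 0\right) = 1 + 7 = 8$)
$d{\left(s \right)} = \frac{10}{3} - \frac{s}{6}$ ($d{\left(s \right)} = 2 + \frac{8 - s}{6} = 2 - \left(- \frac{4}{3} + \frac{s}{6}\right) = \frac{10}{3} - \frac{s}{6}$)
$j{\left(F,H \right)} = -7 + F + H$ ($j{\left(F,H \right)} = -7 + \left(F + H\right) = -7 + F + H$)
$A{\left(t \right)} = \left(-179 + t\right) \left(-21 + t\right)$ ($A{\left(t \right)} = \left(t - 179\right) \left(t - 21\right) = \left(-179 + t\right) \left(-21 + t\right)$)
$\frac{j{\left(-169,-262 \right)}}{A{\left(d{\left(9 \right)} \right)}} = \frac{-7 - 169 - 262}{3759 + \left(\frac{10}{3} - \frac{3}{2}\right)^{2} - 200 \left(\frac{10}{3} - \frac{3}{2}\right)} = - \frac{438}{3759 + \left(\frac{10}{3} - \frac{3}{2}\right)^{2} - 200 \left(\frac{10}{3} - \frac{3}{2}\right)} = - \frac{438}{3759 + \left(\frac{11}{6}\right)^{2} - \frac{1100}{3}} = - \frac{438}{3759 + \frac{121}{36} - \frac{1100}{3}} = - \frac{438}{\frac{122245}{36}} = \left(-438\right) \frac{36}{122245} = - \frac{15768}{122245}$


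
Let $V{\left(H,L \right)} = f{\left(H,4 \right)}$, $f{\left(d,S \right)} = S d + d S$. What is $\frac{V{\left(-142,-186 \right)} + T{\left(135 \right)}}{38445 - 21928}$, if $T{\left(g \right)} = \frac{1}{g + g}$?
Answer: $- \frac{306719}{4459590} \approx -0.068777$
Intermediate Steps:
$f{\left(d,S \right)} = 2 S d$ ($f{\left(d,S \right)} = S d + S d = 2 S d$)
$T{\left(g \right)} = \frac{1}{2 g}$
$V{\left(H,L \right)} = 8 H$ ($V{\left(H,L \right)} = 2 \cdot 4 H = 8 H$)
$\frac{V{\left(-142,-186 \right)} + T{\left(135 \right)}}{38445 - 21928} = \frac{8 \left(-142\right) + \frac{1}{2 \cdot 135}}{38445 - 21928} = \frac{-1136 + \frac{1}{2} \cdot \frac{1}{135}}{16517} = \left(-1136 + \frac{1}{270}\right) \frac{1}{16517} = \left(- \frac{306719}{270}\right) \frac{1}{16517} = - \frac{306719}{4459590}$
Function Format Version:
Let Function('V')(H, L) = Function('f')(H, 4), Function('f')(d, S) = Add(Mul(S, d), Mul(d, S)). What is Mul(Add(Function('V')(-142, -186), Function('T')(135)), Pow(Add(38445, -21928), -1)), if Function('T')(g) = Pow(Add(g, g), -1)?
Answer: Rational(-306719, 4459590) ≈ -0.068777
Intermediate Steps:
Function('f')(d, S) = Mul(2, S, d) (Function('f')(d, S) = Add(Mul(S, d), Mul(S, d)) = Mul(2, S, d))
Function('T')(g) = Mul(Rational(1, 2), Pow(g, -1)) (Function('T')(g) = Pow(Mul(2, g), -1) = Mul(Rational(1, 2), Pow(g, -1)))
Function('V')(H, L) = Mul(8, H) (Function('V')(H, L) = Mul(2, 4, H) = Mul(8, H))
Mul(Add(Function('V')(-142, -186), Function('T')(135)), Pow(Add(38445, -21928), -1)) = Mul(Add(Mul(8, -142), Mul(Rational(1, 2), Pow(135, -1))), Pow(Add(38445, -21928), -1)) = Mul(Add(-1136, Mul(Rational(1, 2), Rational(1, 135))), Pow(16517, -1)) = Mul(Add(-1136, Rational(1, 270)), Rational(1, 16517)) = Mul(Rational(-306719, 270), Rational(1, 16517)) = Rational(-306719, 4459590)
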